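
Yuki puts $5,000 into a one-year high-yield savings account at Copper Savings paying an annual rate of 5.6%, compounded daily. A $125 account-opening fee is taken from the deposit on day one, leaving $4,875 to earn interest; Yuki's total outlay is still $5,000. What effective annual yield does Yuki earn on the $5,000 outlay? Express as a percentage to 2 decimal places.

3.12%

Value after one year: 4,875 × (1 + 0.056/365)^365 = 4,875 × 1.057593 = $5,155.77.
Effective yield on the $5,000 outlay: 5,155.77 / 5,000 − 1 = 0.031153 = 3.12%.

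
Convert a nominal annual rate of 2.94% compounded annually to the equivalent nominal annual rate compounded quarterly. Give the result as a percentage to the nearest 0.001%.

Compounded annually, EAR = nominal = 0.029400.
Solve (1 + r/4)^4 = 1.029400: r/4 = 1.029400^(1/4) − 1 = 0.007270, so r = 0.029081 = 2.908%.

2.908%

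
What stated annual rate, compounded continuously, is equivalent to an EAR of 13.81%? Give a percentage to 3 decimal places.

Continuous: nominal r satisfies e^r − 1 = 0.1381.
r = ln(1 + 0.1381) = ln(1.1381) = 0.129360 = 12.936%.

12.936%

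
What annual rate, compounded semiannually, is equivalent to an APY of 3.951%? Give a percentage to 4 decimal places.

3.9127%

(1 + r/2)^2 − 1 = 0.03951, so 1 + r/2 = 1.03951^(1/2).
r/2 = 0.019564, so r = 0.039127 = 3.9127%.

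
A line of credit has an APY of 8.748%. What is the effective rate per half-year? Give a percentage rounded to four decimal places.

The per-half-year rate i satisfies (1 + i)^2 = 1 + 0.08748.
i = 1.08748^(1/2) − 1 = 0.0428231 = 4.2823%.

4.2823%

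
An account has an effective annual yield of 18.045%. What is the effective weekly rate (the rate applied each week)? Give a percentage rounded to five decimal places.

0.31954%

The per-week rate i satisfies (1 + i)^52 = 1 + 0.18045.
i = 1.18045^(1/52) − 1 = 0.0031954 = 0.31954%.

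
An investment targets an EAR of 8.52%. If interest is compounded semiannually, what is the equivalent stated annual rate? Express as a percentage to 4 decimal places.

8.3459%

(1 + r/2)^2 − 1 = 0.0852, so 1 + r/2 = 1.0852^(1/2).
r/2 = 0.041729, so r = 0.083459 = 8.3459%.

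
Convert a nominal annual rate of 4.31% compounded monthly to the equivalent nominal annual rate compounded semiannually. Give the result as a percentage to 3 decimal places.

EAR = (1 + 0.0431/12)^12 − 1 = 0.043962.
Solve (1 + r/2)^2 = 1.043962: r/2 = 1.043962^(1/2) − 1 = 0.021744, so r = 0.043489 = 4.349%.

4.349%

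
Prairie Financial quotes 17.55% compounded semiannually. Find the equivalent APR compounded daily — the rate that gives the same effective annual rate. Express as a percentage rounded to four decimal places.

EAR = (1 + 0.1755/2)^2 − 1 = 0.183200.
Solve (1 + r/365)^365 = 1.183200: r/365 = 1.183200^(1/365) − 1 = 0.000461, so r = 0.168261 = 16.8261%.

16.8261%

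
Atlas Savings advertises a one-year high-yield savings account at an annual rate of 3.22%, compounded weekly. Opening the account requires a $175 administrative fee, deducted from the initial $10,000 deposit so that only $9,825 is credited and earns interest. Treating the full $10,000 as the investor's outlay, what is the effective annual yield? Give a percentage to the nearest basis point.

Value after one year: 9,825 × (1 + 0.0322/52)^52 = 9,825 × 1.032714 = $10,146.41.
Effective yield on the $10,000 outlay: 10,146.41 / 10,000 − 1 = 0.014641 = 1.46%.

1.46%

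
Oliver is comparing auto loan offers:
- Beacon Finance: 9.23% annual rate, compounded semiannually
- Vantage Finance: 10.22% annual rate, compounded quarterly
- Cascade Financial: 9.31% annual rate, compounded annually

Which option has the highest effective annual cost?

Beacon Finance: (1 + 0.0923/2)^2 − 1 = 9.443%
Vantage Finance: (1 + 0.1022/4)^4 − 1 = 10.618%
Cascade Financial: compounded annually, EAR = 9.310%
The highest effective annual rate is Vantage Finance at 10.618%.

Vantage Finance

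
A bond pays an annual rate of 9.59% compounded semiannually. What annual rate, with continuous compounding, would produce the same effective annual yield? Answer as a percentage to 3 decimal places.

9.367%

EAR = (1 + 0.0959/2)^2 − 1 = 0.098199.
Equivalent continuous rate: r = ln(1 + 0.098199) = 0.093672 = 9.367%.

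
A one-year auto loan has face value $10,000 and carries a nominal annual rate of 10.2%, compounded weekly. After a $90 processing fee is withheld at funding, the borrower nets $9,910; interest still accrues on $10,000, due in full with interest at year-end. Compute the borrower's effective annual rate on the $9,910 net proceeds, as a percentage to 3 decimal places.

Amount owed after one year: 10,000 × (1 + 0.102/52)^52 = 10,000 × 1.107273 = $11,072.73.
Effective rate on net proceeds: 11,072.73 / 9,910 − 1 = 0.117329 = 11.733%.

11.733%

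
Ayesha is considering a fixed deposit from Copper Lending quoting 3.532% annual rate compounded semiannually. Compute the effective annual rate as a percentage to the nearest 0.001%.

EAR = (1 + 0.03532/2)^2 − 1.
= (1 + 0.017660)^2 − 1 = 1.035632 − 1 = 3.563%.

3.563%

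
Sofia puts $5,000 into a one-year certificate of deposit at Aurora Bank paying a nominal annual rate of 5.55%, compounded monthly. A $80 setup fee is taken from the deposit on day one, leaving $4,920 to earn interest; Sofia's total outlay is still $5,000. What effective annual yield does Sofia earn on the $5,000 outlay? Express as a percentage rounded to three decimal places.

Value after one year: 4,920 × (1 + 0.0555/12)^12 = 4,920 × 1.056934 = $5,200.11.
Effective yield on the $5,000 outlay: 5,200.11 / 5,000 − 1 = 0.040023 = 4.002%.

4.002%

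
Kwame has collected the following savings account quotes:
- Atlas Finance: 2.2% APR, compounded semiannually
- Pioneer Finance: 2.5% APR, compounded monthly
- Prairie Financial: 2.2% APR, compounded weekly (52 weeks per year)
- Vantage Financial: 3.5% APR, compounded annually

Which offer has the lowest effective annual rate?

Atlas Finance

Atlas Finance: (1 + 0.022/2)^2 − 1 = 2.212%
Pioneer Finance: (1 + 0.025/12)^12 − 1 = 2.529%
Prairie Financial: (1 + 0.022/52)^52 − 1 = 2.224%
Vantage Financial: compounded annually, EAR = 3.500%
The lowest effective annual rate is Atlas Finance at 2.212%.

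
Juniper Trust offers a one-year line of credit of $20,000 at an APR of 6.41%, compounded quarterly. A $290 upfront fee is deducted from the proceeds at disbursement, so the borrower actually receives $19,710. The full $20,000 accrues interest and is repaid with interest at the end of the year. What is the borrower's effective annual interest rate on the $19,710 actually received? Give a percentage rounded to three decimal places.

Amount owed after one year: 20,000 × (1 + 0.0641/4)^4 = 20,000 × 1.065657 = $21,313.15.
Effective rate on net proceeds: 21,313.15 / 19,710 − 1 = 0.081337 = 8.134%.

8.134%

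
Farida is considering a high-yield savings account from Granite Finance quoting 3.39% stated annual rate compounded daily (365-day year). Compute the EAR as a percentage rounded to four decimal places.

EAR = (1 + 0.0339/365)^365 − 1.
= 1.034480 − 1 = 3.4480%.

3.4480%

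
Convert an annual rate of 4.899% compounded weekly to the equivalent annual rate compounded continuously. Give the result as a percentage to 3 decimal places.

4.897%

EAR = (1 + 0.04899/52)^52 − 1 = 0.050186.
Equivalent continuous rate: r = ln(1 + 0.050186) = 0.048967 = 4.897%.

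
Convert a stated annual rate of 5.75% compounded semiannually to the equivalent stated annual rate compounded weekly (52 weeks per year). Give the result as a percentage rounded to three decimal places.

5.672%

EAR = (1 + 0.0575/2)^2 − 1 = 0.058327.
Solve (1 + r/52)^52 = 1.058327: r/52 = 1.058327^(1/52) − 1 = 0.001091, so r = 0.056720 = 5.672%.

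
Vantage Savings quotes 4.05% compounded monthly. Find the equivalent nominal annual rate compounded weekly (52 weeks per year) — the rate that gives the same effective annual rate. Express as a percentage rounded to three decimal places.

4.045%

EAR = (1 + 0.0405/12)^12 − 1 = 0.041260.
Solve (1 + r/52)^52 = 1.041260: r/52 = 1.041260^(1/52) − 1 = 0.000778, so r = 0.040448 = 4.045%.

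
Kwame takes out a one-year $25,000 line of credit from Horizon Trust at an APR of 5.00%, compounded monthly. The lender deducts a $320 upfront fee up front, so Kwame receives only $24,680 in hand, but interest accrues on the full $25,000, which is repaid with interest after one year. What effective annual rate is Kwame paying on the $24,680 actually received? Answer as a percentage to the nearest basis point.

6.48%

Amount owed after one year: 25,000 × (1 + 0.0500/12)^12 = 25,000 × 1.051162 = $26,279.05.
Effective rate on net proceeds: 26,279.05 / 24,680 − 1 = 0.064791 = 6.48%.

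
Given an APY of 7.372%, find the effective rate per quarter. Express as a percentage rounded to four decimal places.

The per-quarter rate i satisfies (1 + i)^4 = 1 + 0.07372.
i = 1.07372^(1/4) − 1 = 0.0179414 = 1.7941%.

1.7941%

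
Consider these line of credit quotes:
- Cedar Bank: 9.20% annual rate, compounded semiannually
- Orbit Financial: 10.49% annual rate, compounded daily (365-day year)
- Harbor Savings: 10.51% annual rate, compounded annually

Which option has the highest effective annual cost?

Cedar Bank: (1 + 0.0920/2)^2 − 1 = 9.412%
Orbit Financial: (1 + 0.1049/365)^365 − 1 = 11.058%
Harbor Savings: compounded annually, EAR = 10.510%
The highest effective annual rate is Orbit Financial at 11.058%.

Orbit Financial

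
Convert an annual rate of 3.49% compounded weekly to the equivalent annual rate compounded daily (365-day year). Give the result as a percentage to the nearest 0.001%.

3.489%

EAR = (1 + 0.0349/52)^52 − 1 = 0.035504.
Solve (1 + r/365)^365 = 1.035504: r/365 = 1.035504^(1/365) − 1 = 0.000096, so r = 0.034890 = 3.489%.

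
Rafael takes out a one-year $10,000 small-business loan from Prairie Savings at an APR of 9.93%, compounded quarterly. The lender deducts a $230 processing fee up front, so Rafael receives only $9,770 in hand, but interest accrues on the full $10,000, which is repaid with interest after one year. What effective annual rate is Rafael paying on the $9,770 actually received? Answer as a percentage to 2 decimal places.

Amount owed after one year: 10,000 × (1 + 0.0993/4)^4 = 10,000 × 1.103059 = $11,030.59.
Effective rate on net proceeds: 11,030.59 / 9,770 − 1 = 0.129027 = 12.90%.

12.90%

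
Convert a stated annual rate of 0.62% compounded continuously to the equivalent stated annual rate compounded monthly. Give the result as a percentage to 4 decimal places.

EAR under continuous compounding: e^0.0062 − 1 = 0.006219.
Solve (1 + r/12)^12 = 1.006219: r/12 = 1.006219^(1/12) − 1 = 0.000517, so r = 0.006202 = 0.6202%.

0.6202%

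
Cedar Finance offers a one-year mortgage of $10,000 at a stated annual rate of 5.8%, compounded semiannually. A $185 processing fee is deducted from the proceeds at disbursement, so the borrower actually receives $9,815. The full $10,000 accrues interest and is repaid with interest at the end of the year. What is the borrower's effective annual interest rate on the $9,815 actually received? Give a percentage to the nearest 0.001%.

Amount owed after one year: 10,000 × (1 + 0.058/2)^2 = 10,000 × 1.058841 = $10,588.41.
Effective rate on net proceeds: 10,588.41 / 9,815 − 1 = 0.078799 = 7.880%.

7.880%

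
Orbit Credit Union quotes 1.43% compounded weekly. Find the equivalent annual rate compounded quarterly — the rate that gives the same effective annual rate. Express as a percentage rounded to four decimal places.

1.4324%

EAR = (1 + 0.0143/52)^52 − 1 = 0.014401.
Solve (1 + r/4)^4 = 1.014401: r/4 = 1.014401^(1/4) − 1 = 0.003581, so r = 0.014324 = 1.4324%.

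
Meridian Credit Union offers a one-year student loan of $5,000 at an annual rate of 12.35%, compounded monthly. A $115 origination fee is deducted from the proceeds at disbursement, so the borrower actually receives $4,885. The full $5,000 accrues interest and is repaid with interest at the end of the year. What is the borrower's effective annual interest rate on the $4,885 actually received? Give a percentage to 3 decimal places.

15.736%

Amount owed after one year: 5,000 × (1 + 0.1235/12)^12 = 5,000 × 1.130736 = $5,653.68.
Effective rate on net proceeds: 5,653.68 / 4,885 − 1 = 0.157355 = 15.736%.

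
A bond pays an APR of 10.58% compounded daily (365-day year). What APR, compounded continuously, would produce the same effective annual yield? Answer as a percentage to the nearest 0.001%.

EAR = (1 + 0.1058/365)^365 − 1 = 0.111582.
Equivalent continuous rate: r = ln(1 + 0.111582) = 0.105785 = 10.578%.

10.578%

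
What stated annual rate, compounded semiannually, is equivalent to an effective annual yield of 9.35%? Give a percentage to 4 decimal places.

9.1411%

(1 + r/2)^2 − 1 = 0.0935, so 1 + r/2 = 1.0935^(1/2).
r/2 = 0.045706, so r = 0.091411 = 9.1411%.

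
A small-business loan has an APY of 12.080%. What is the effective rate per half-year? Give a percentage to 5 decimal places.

5.86784%

The per-half-year rate i satisfies (1 + i)^2 = 1 + 0.12080.
i = 1.12080^(1/2) − 1 = 0.0586784 = 5.86784%.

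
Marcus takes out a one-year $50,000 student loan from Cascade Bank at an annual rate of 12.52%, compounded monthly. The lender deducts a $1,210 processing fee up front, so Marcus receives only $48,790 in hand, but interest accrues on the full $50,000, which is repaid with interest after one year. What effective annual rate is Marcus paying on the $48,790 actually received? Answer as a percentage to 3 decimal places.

16.073%

Amount owed after one year: 50,000 × (1 + 0.1252/12)^12 = 50,000 × 1.132640 = $56,632.01.
Effective rate on net proceeds: 56,632.01 / 48,790 − 1 = 0.160730 = 16.073%.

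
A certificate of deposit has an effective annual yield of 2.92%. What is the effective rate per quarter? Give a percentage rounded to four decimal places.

The per-quarter rate i satisfies (1 + i)^4 = 1 + 0.0292.
i = 1.0292^(1/4) − 1 = 0.0072214 = 0.7221%.

0.7221%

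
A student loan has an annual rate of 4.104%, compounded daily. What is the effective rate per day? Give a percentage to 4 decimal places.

With a nominal annual rate compounded daily, the periodic rate is the nominal rate divided by 365.
i = 0.04104 / 365 = 0.0001124 = 0.0112%.

0.0112%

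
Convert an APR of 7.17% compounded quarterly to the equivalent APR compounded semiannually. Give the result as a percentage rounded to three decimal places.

EAR = (1 + 0.0717/4)^4 − 1 = 0.073651.
Solve (1 + r/2)^2 = 1.073651: r/2 = 1.073651^(1/2) − 1 = 0.036171, so r = 0.072343 = 7.234%.

7.234%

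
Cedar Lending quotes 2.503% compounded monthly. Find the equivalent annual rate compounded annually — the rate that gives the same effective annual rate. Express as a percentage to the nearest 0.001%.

EAR = (1 + 0.02503/12)^12 − 1 = 0.025319.
Compounded annually, the equivalent nominal rate is the EAR itself: 2.532%.

2.532%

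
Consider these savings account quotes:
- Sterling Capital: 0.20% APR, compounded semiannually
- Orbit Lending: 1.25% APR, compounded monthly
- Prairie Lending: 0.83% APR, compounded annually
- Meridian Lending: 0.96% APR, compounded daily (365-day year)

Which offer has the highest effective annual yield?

Sterling Capital: (1 + 0.0020/2)^2 − 1 = 0.200%
Orbit Lending: (1 + 0.0125/12)^12 − 1 = 1.257%
Prairie Lending: compounded annually, EAR = 0.830%
Meridian Lending: (1 + 0.0096/365)^365 − 1 = 0.965%
The highest effective annual rate is Orbit Lending at 1.257%.

Orbit Lending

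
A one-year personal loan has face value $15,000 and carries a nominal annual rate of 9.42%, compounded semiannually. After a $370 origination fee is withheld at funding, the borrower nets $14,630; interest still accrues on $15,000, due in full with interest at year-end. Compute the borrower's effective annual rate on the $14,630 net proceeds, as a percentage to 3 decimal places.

12.415%

Amount owed after one year: 15,000 × (1 + 0.0942/2)^2 = 15,000 × 1.096418 = $16,446.28.
Effective rate on net proceeds: 16,446.28 / 14,630 − 1 = 0.124147 = 12.415%.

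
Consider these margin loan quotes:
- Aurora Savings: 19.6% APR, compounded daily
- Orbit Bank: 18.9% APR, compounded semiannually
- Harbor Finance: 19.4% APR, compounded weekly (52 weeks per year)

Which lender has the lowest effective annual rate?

Aurora Savings: (1 + 0.196/365)^365 − 1 = 21.646%
Orbit Bank: (1 + 0.189/2)^2 − 1 = 19.793%
Harbor Finance: (1 + 0.194/52)^52 − 1 = 21.366%
The lowest effective annual rate is Orbit Bank at 19.793%.

Orbit Bank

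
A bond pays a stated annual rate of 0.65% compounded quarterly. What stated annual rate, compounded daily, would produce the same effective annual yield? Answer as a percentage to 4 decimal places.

0.6495%

EAR = (1 + 0.0065/4)^4 − 1 = 0.006516.
Solve (1 + r/365)^365 = 1.006516: r/365 = 1.006516^(1/365) − 1 = 0.000018, so r = 0.006495 = 0.6495%.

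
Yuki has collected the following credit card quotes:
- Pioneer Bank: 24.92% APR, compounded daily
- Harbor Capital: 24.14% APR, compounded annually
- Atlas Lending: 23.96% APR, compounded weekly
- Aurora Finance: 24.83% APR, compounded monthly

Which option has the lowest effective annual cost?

Pioneer Bank: (1 + 0.2492/365)^365 − 1 = 28.289%
Harbor Capital: compounded annually, EAR = 24.140%
Atlas Lending: (1 + 0.2396/52)^52 − 1 = 27.004%
Aurora Finance: (1 + 0.2483/12)^12 − 1 = 27.860%
The lowest effective annual rate is Harbor Capital at 24.140%.

Harbor Capital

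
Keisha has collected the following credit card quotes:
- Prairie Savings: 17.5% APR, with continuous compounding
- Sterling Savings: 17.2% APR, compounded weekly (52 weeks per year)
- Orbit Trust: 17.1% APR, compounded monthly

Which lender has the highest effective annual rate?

Prairie Savings: e^0.175 − 1 = 19.125%
Sterling Savings: (1 + 0.172/52)^52 − 1 = 18.734%
Orbit Trust: (1 + 0.171/12)^12 − 1 = 18.506%
The highest effective annual rate is Prairie Savings at 19.125%.

Prairie Savings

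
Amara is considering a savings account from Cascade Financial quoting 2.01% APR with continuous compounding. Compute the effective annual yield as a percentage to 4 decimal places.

2.0303%

With continuous compounding, EAR = e^0.0201 − 1.
e^0.0201 = 1.020303, so EAR = 0.020303 = 2.0303%.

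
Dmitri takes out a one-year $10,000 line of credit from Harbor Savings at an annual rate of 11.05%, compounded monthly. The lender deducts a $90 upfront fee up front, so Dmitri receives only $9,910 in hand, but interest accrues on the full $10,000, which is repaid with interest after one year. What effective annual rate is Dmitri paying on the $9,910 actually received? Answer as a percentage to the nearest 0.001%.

Amount owed after one year: 10,000 × (1 + 0.1105/12)^12 = 10,000 × 1.116272 = $11,162.72.
Effective rate on net proceeds: 11,162.72 / 9,910 − 1 = 0.126409 = 12.641%.

12.641%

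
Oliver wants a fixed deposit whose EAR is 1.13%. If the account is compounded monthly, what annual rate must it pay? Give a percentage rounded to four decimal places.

(1 + r/12)^12 − 1 = 0.0113, so 1 + r/12 = 1.0113^(1/12).
r/12 = 0.000937, so r = 0.011242 = 1.1242%.

1.1242%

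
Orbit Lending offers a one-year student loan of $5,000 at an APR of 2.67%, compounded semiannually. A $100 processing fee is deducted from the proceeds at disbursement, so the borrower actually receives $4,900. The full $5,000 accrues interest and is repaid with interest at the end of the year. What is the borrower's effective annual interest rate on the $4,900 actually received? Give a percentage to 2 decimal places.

4.78%

Amount owed after one year: 5,000 × (1 + 0.0267/2)^2 = 5,000 × 1.026878 = $5,134.39.
Effective rate on net proceeds: 5,134.39 / 4,900 − 1 = 0.047835 = 4.78%.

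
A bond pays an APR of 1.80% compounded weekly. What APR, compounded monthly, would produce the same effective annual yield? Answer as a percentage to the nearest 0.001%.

EAR = (1 + 0.0180/52)^52 − 1 = 0.018160.
Solve (1 + r/12)^12 = 1.018160: r/12 = 1.018160^(1/12) − 1 = 0.001501, so r = 0.018010 = 1.801%.

1.801%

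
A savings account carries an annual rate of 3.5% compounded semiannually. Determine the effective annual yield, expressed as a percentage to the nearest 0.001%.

EAR = (1 + 0.035/2)^2 − 1.
= (1 + 0.017500)^2 − 1 = 1.035306 − 1 = 3.531%.

3.531%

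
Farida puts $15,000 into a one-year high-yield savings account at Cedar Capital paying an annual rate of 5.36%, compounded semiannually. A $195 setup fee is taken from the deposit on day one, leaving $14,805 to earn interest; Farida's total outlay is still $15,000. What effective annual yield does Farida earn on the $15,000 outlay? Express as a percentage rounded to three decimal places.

4.061%

Value after one year: 14,805 × (1 + 0.0536/2)^2 = 14,805 × 1.054318 = $15,609.18.
Effective yield on the $15,000 outlay: 15,609.18 / 15,000 − 1 = 0.040612 = 4.061%.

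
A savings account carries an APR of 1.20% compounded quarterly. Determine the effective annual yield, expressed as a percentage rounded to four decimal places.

1.2054%

EAR = (1 + 0.0120/4)^4 − 1.
= (1 + 0.003000)^4 − 1 = 1.012054 − 1 = 1.2054%.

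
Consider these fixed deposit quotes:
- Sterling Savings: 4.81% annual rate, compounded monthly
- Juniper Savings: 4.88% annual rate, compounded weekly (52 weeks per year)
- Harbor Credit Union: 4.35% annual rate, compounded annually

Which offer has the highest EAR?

Juniper Savings

Sterling Savings: (1 + 0.0481/12)^12 − 1 = 4.917%
Juniper Savings: (1 + 0.0488/52)^52 − 1 = 4.999%
Harbor Credit Union: compounded annually, EAR = 4.350%
The highest effective annual rate is Juniper Savings at 4.999%.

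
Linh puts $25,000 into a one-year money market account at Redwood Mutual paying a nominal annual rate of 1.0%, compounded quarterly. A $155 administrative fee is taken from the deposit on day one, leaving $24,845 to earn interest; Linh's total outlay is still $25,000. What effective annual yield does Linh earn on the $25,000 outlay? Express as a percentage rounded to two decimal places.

Value after one year: 24,845 × (1 + 0.010/4)^4 = 24,845 × 1.010038 = $25,094.38.
Effective yield on the $25,000 outlay: 25,094.38 / 25,000 − 1 = 0.003775 = 0.38%.

0.38%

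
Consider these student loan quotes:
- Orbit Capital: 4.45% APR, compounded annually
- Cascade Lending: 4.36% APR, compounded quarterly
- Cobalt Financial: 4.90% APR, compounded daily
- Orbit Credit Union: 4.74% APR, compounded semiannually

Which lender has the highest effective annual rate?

Orbit Capital: compounded annually, EAR = 4.450%
Cascade Lending: (1 + 0.0436/4)^4 − 1 = 4.432%
Cobalt Financial: (1 + 0.0490/365)^365 − 1 = 5.022%
Orbit Credit Union: (1 + 0.0474/2)^2 − 1 = 4.796%
The highest effective annual rate is Cobalt Financial at 5.022%.

Cobalt Financial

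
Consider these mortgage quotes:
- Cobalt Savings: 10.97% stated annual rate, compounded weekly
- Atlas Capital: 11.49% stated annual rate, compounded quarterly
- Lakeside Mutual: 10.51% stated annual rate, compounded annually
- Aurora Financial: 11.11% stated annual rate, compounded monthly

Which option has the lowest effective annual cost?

Lakeside Mutual

Cobalt Savings: (1 + 0.1097/52)^52 − 1 = 11.581%
Atlas Capital: (1 + 0.1149/4)^4 − 1 = 11.995%
Lakeside Mutual: compounded annually, EAR = 10.510%
Aurora Financial: (1 + 0.1111/12)^12 − 1 = 11.694%
The lowest effective annual rate is Lakeside Mutual at 10.510%.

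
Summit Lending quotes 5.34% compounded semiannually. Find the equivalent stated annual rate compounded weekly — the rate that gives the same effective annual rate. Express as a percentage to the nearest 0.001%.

EAR = (1 + 0.0534/2)^2 − 1 = 0.054113.
Solve (1 + r/52)^52 = 1.054113: r/52 = 1.054113^(1/52) − 1 = 0.001014, so r = 0.052726 = 5.273%.

5.273%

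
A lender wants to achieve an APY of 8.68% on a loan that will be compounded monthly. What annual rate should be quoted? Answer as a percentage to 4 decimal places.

(1 + r/12)^12 − 1 = 0.0868, so 1 + r/12 = 1.0868^(1/12).
r/12 = 0.006961, so r = 0.083527 = 8.3527%.

8.3527%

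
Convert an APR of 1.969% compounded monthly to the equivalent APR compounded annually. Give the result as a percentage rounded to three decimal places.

1.987%

EAR = (1 + 0.01969/12)^12 − 1 = 0.019869.
Compounded annually, the equivalent nominal rate is the EAR itself: 1.987%.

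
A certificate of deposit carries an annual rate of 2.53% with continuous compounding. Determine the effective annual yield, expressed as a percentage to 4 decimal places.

With continuous compounding, EAR = e^0.0253 − 1.
e^0.0253 = 1.025623, so EAR = 0.025623 = 2.5623%.

2.5623%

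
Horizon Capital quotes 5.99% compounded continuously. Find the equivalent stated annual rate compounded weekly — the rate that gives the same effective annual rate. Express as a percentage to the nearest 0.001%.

EAR under continuous compounding: e^0.0599 − 1 = 0.061730.
Solve (1 + r/52)^52 = 1.061730: r/52 = 1.061730^(1/52) − 1 = 0.001153, so r = 0.059935 = 5.993%.

5.993%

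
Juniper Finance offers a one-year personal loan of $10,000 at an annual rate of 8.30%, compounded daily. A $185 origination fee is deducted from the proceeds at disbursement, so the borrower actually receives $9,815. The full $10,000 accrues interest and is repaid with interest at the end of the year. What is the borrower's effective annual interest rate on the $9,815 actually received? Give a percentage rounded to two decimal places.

Amount owed after one year: 10,000 × (1 + 0.0830/365)^365 = 10,000 × 1.086532 = $10,865.32.
Effective rate on net proceeds: 10,865.32 / 9,815 − 1 = 0.107011 = 10.70%.

10.70%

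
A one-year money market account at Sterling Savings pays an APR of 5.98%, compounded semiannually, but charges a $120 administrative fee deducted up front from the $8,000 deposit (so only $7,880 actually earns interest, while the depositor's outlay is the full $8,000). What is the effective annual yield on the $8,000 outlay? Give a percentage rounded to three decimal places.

4.478%

Value after one year: 7,880 × (1 + 0.0598/2)^2 = 7,880 × 1.060694 = $8,358.27.
Effective yield on the $8,000 outlay: 8,358.27 / 8,000 − 1 = 0.044784 = 4.478%.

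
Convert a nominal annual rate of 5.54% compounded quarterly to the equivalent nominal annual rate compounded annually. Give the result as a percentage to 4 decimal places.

5.6562%

EAR = (1 + 0.0554/4)^4 − 1 = 0.056562.
Compounded annually, the equivalent nominal rate is the EAR itself: 5.6562%.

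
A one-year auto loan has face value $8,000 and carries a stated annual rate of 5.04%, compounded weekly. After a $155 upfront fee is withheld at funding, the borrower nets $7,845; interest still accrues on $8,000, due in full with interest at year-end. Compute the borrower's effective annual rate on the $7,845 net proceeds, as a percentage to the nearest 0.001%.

7.244%

Amount owed after one year: 8,000 × (1 + 0.0504/52)^52 = 8,000 × 1.051666 = $8,413.33.
Effective rate on net proceeds: 8,413.33 / 7,845 − 1 = 0.072445 = 7.244%.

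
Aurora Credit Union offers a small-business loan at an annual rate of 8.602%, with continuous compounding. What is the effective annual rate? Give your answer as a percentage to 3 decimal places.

With continuous compounding, EAR = e^0.08602 − 1.
e^0.08602 = 1.089828, so EAR = 0.089828 = 8.983%.

8.983%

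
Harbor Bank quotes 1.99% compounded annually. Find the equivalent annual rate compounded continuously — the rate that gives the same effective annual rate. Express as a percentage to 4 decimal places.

Compounded annually, EAR = nominal = 0.019900.
Equivalent continuous rate: r = ln(1 + 0.019900) = 0.019705 = 1.9705%.

1.9705%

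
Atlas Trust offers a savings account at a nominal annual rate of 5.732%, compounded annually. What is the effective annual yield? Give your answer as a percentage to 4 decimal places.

Annual compounding means the effective rate equals the nominal rate: 5.7320%.

5.7320%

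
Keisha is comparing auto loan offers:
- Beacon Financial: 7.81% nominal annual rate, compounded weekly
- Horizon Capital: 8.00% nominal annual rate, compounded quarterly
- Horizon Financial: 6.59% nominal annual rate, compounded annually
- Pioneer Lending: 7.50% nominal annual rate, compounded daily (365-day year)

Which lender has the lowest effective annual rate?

Beacon Financial: (1 + 0.0781/52)^52 − 1 = 8.117%
Horizon Capital: (1 + 0.0800/4)^4 − 1 = 8.243%
Horizon Financial: compounded annually, EAR = 6.590%
Pioneer Lending: (1 + 0.0750/365)^365 − 1 = 7.788%
The lowest effective annual rate is Horizon Financial at 6.590%.

Horizon Financial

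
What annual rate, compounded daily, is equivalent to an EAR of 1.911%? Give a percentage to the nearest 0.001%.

1.893%

(1 + r/365)^365 − 1 = 0.01911, so 1 + r/365 = 1.01911^(1/365).
r/365 = 0.000052, so r = 0.018930 = 1.893%.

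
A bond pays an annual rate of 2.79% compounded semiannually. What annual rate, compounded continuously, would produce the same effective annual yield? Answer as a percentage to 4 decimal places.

EAR = (1 + 0.0279/2)^2 − 1 = 0.028095.
Equivalent continuous rate: r = ln(1 + 0.028095) = 0.027707 = 2.7707%.

2.7707%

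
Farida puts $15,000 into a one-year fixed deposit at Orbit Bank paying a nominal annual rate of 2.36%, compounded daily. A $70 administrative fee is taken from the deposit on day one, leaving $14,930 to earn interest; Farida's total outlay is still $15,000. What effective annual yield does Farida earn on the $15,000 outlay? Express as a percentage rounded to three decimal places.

1.910%

Value after one year: 14,930 × (1 + 0.0236/365)^365 = 14,930 × 1.023880 = $15,286.53.
Effective yield on the $15,000 outlay: 15,286.53 / 15,000 − 1 = 0.019102 = 1.910%.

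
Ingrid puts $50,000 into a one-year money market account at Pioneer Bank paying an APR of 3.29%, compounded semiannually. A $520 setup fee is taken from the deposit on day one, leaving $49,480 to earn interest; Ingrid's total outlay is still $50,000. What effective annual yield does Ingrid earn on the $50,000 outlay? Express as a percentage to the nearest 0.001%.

2.243%

Value after one year: 49,480 × (1 + 0.0329/2)^2 = 49,480 × 1.033171 = $51,121.28.
Effective yield on the $50,000 outlay: 51,121.28 / 50,000 − 1 = 0.022426 = 2.243%.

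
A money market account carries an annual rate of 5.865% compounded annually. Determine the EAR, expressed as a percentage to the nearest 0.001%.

5.865%

Annual compounding means the effective rate equals the nominal rate: 5.865%.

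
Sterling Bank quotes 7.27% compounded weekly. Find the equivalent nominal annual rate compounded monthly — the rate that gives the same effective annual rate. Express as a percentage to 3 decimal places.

7.287%

EAR = (1 + 0.0727/52)^52 − 1 = 0.075353.
Solve (1 + r/12)^12 = 1.075353: r/12 = 1.075353^(1/12) − 1 = 0.006072, so r = 0.072870 = 7.287%.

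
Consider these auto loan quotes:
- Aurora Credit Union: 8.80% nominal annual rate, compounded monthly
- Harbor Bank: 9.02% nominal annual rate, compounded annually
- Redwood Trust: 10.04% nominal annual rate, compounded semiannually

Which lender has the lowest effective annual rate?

Harbor Bank

Aurora Credit Union: (1 + 0.0880/12)^12 − 1 = 9.164%
Harbor Bank: compounded annually, EAR = 9.020%
Redwood Trust: (1 + 0.1004/2)^2 − 1 = 10.292%
The lowest effective annual rate is Harbor Bank at 9.020%.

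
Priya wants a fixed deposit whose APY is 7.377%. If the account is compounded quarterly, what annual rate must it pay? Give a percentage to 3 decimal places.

(1 + r/4)^4 − 1 = 0.07377, so 1 + r/4 = 1.07377^(1/4).
r/4 = 0.017953, so r = 0.071813 = 7.181%.

7.181%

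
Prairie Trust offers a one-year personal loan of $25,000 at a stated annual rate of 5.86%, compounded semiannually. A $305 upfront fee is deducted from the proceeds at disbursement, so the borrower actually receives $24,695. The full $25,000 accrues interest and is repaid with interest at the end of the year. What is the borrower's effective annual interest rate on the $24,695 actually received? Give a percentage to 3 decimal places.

Amount owed after one year: 25,000 × (1 + 0.0586/2)^2 = 25,000 × 1.059458 = $26,486.46.
Effective rate on net proceeds: 26,486.46 / 24,695 − 1 = 0.072544 = 7.254%.

7.254%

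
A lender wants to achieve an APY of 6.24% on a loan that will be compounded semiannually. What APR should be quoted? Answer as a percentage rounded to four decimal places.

6.1456%

(1 + r/2)^2 − 1 = 0.0624, so 1 + r/2 = 1.0624^(1/2).
r/2 = 0.030728, so r = 0.061456 = 6.1456%.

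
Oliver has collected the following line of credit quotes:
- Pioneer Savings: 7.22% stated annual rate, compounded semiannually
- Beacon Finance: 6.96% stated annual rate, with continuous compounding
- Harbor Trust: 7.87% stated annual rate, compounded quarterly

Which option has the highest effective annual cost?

Harbor Trust

Pioneer Savings: (1 + 0.0722/2)^2 − 1 = 7.350%
Beacon Finance: e^0.0696 − 1 = 7.208%
Harbor Trust: (1 + 0.0787/4)^4 − 1 = 8.105%
The highest effective annual rate is Harbor Trust at 8.105%.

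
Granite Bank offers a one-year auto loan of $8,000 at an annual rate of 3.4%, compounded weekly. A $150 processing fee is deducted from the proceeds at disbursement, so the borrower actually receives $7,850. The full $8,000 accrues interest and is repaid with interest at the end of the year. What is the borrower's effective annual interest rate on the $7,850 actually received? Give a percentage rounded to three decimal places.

5.434%

Amount owed after one year: 8,000 × (1 + 0.034/52)^52 = 8,000 × 1.034573 = $8,276.58.
Effective rate on net proceeds: 8,276.58 / 7,850 − 1 = 0.054342 = 5.434%.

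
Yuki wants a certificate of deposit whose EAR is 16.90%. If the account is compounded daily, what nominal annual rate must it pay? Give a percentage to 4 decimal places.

15.6182%

(1 + r/365)^365 − 1 = 0.1690, so 1 + r/365 = 1.1690^(1/365).
r/365 = 0.000428, so r = 0.156182 = 15.6182%.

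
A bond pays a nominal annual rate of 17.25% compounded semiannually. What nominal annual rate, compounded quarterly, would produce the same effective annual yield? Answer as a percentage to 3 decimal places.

16.893%

EAR = (1 + 0.1725/2)^2 − 1 = 0.179939.
Solve (1 + r/4)^4 = 1.179939: r/4 = 1.179939^(1/4) − 1 = 0.042233, so r = 0.168933 = 16.893%.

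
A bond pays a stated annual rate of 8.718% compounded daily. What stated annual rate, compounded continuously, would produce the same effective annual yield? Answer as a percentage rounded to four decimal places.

8.7170%

EAR = (1 + 0.08718/365)^365 − 1 = 0.091082.
Equivalent continuous rate: r = ln(1 + 0.091082) = 0.087170 = 8.7170%.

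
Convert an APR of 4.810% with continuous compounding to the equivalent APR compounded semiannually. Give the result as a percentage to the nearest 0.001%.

EAR under continuous compounding: e^0.04810 − 1 = 0.049276.
Solve (1 + r/2)^2 = 1.049276: r/2 = 1.049276^(1/2) − 1 = 0.024342, so r = 0.048683 = 4.868%.

4.868%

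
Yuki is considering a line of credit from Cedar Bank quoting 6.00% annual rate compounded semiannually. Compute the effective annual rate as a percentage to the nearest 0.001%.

EAR = (1 + 0.0600/2)^2 − 1.
= (1 + 0.030000)^2 − 1 = 1.060900 − 1 = 6.090%.

6.090%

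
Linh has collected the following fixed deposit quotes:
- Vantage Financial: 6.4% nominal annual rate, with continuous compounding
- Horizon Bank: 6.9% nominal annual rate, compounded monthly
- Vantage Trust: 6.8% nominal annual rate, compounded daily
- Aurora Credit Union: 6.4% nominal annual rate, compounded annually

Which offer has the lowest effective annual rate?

Vantage Financial: e^0.064 − 1 = 6.609%
Horizon Bank: (1 + 0.069/12)^12 − 1 = 7.122%
Vantage Trust: (1 + 0.068/365)^365 − 1 = 7.036%
Aurora Credit Union: compounded annually, EAR = 6.400%
The lowest effective annual rate is Aurora Credit Union at 6.400%.

Aurora Credit Union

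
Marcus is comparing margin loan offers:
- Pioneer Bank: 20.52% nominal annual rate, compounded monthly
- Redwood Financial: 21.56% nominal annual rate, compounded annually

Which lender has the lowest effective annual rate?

Pioneer Bank: (1 + 0.2052/12)^12 − 1 = 22.564%
Redwood Financial: compounded annually, EAR = 21.560%
The lowest effective annual rate is Redwood Financial at 21.560%.

Redwood Financial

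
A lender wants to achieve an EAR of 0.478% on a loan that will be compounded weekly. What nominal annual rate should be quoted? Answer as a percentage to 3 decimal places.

0.477%

(1 + r/52)^52 − 1 = 0.00478, so 1 + r/52 = 1.00478^(1/52).
r/52 = 0.000092, so r = 0.004769 = 0.477%.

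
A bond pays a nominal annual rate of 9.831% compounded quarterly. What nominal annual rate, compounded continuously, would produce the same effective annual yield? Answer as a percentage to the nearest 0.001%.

9.712%

EAR = (1 + 0.09831/4)^4 − 1 = 0.101994.
Equivalent continuous rate: r = ln(1 + 0.101994) = 0.097121 = 9.712%.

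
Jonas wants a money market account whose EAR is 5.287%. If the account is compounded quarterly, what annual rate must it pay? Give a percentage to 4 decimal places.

(1 + r/4)^4 − 1 = 0.05287, so 1 + r/4 = 1.05287^(1/4).
r/4 = 0.012963, so r = 0.051853 = 5.1853%.

5.1853%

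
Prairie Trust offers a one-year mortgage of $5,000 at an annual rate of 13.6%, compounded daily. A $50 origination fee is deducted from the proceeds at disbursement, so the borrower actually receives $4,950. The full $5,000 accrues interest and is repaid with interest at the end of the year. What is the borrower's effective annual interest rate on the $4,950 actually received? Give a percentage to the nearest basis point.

15.72%

Amount owed after one year: 5,000 × (1 + 0.136/365)^365 = 5,000 × 1.145653 = $5,728.26.
Effective rate on net proceeds: 5,728.26 / 4,950 − 1 = 0.157225 = 15.72%.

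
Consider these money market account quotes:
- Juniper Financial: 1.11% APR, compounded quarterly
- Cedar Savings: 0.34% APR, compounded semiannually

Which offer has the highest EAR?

Juniper Financial: (1 + 0.0111/4)^4 − 1 = 1.115%
Cedar Savings: (1 + 0.0034/2)^2 − 1 = 0.340%
The highest effective annual rate is Juniper Financial at 1.115%.

Juniper Financial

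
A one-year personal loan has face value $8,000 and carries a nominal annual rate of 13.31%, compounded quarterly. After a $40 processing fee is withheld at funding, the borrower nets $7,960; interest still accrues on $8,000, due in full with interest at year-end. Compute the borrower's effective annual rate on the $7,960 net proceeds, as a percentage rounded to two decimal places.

14.56%

Amount owed after one year: 8,000 × (1 + 0.1331/4)^4 = 8,000 × 1.139892 = $9,119.14.
Effective rate on net proceeds: 9,119.14 / 7,960 − 1 = 0.145620 = 14.56%.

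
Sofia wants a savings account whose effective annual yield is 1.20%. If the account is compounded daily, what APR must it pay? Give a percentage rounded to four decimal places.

1.1929%

(1 + r/365)^365 − 1 = 0.0120, so 1 + r/365 = 1.0120^(1/365).
r/365 = 0.000033, so r = 0.011929 = 1.1929%.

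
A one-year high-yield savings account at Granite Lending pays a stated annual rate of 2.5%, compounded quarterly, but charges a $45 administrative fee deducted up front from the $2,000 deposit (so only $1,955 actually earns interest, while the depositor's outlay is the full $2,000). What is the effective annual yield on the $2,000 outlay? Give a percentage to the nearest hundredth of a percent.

0.22%

Value after one year: 1,955 × (1 + 0.025/4)^4 = 1,955 × 1.025235 = $2,004.34.
Effective yield on the $2,000 outlay: 2,004.34 / 2,000 − 1 = 0.002168 = 0.22%.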